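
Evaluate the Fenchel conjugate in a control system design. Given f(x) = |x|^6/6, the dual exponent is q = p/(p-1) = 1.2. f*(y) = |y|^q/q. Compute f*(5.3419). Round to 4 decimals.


The conjugate exponent q satisfies 1/p + 1/q = 1.
p = 6, so q = 6/(6 - 1) = 1.2
|y|^q = 5.3419^1.2 = 7.4685
f*(5.3419) = 7.4685 / 1.2 = 6.2238


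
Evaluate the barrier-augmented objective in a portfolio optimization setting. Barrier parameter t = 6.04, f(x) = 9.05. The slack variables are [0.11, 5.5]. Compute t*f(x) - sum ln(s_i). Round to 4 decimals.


Step 1: Compute log-barrier.
ln values: [-2.2073, 1.7047]
phi = -(-2.2073 + 1.7047) = 0.5025
Step 2: Compute augmented objective.
t*f(x) = 6.04*9.05 = 54.662
Total = 54.662 + 0.5025 = 55.1645


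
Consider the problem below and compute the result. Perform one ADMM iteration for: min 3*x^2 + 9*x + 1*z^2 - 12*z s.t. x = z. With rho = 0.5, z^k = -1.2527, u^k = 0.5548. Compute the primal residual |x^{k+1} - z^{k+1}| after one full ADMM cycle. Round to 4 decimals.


ADMM iteration with rho = 0.5, z^k = -1.2527, u^k = 0.5548
Step 1: x-update.
Minimize 3*x^2 + 9*x + (0.5/2)*(x + 1.2527 + 0.5548)^2
FOC: (2*3 + 0.5)*x = -9 + 0.5*(-1.2527 - 0.5548)
x^{k+1} = -1.5237
Step 2: z-update.
Minimize 1*z^2 - 12*z + (0.5/2)*(-1.5237 - z + 0.5548)^2
FOC: (2*1 + 0.5)*z = 12 + 0.5*(-1.5237 + 0.5548)
z^{k+1} = 4.6062
Step 3: u-update.
u^{k+1} = 0.5548 - 1.5237 - 4.6062 = -5.5751
Step 4: Primal residual = |-1.5237 - 4.6062| = 6.1299


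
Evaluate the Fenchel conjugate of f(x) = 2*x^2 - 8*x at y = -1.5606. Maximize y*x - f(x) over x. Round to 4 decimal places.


f*(y) = sup_x {y*x - a*x^2 - b*x} = sup_x {(y-b)*x - a*x^2}
FOC: (y - b) - 2a*x = 0 => x* = (y - b)/(2a)
x* = (-1.5606 + 8)/(2*2) = 1.6099
f*(-1.5606) = (y-b)^2/(4a) = (-1.5606 + 8)^2/(4*2)
= 41.4659/8 = 5.1832


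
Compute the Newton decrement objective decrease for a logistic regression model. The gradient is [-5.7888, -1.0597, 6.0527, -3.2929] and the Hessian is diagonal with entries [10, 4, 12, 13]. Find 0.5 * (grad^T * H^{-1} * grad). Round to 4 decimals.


Step 1: H is diagonal, so H^(-1) * g = [-0.5789, -0.2649, 0.5044, -0.2533].
Step 2: g^T H^(-1) g = sum_i g_i^2 / H_ii
  = (-5.7888)^2/10 + (-1.0597)^2/4 + (6.0527)^2/12 + (-3.2929)^2/13
  = 3.351 + 0.2807 + 3.0529 + 0.8341 = 7.5188
Step 3: Objective decrease = 0.5 * g^T H^(-1) g = 3.7594


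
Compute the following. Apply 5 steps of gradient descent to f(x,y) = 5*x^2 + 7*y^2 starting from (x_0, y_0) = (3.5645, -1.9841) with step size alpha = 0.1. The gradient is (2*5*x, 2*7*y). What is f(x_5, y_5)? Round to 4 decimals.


Gradient descent on f(x,y) = 5*x^2 + 7*y^2.
Starting point: (3.5645, -1.9841), alpha = 0.1
Step 1: grad_x = 2*5*3.5645 = 35.645, grad_y = 2*7*-1.9841 = -27.7774
  x_1 = 3.5645 - 0.1*35.645 = 0.0
  y_1 = -1.9841 - 0.1*-27.7774 = 0.7936
Step 2: grad_x = 2*5*0.0 = 0.0, grad_y = 2*7*0.7936 = 11.111
  x_2 = 0.0 - 0.1*0.0 = 0.0
  y_2 = 0.7936 - 0.1*11.111 = -0.3175
Step 3: grad_x = 2*5*0.0 = 0.0, grad_y = 2*7*-0.3175 = -4.4444
  x_3 = 0.0 - 0.1*0.0 = 0.0
  y_3 = -0.3175 - 0.1*-4.4444 = 0.127
Step 4: grad_x = 2*5*0.0 = 0.0, grad_y = 2*7*0.127 = 1.7778
  x_4 = 0.0 - 0.1*0.0 = 0.0
  y_4 = 0.127 - 0.1*1.7778 = -0.0508
Step 5: grad_x = 2*5*0.0 = 0.0, grad_y = 2*7*-0.0508 = -0.7111
  x_5 = 0.0 - 0.1*0.0 = 0.0
  y_5 = -0.0508 - 0.1*-0.7111 = 0.0203
f(0.0, 0.0203) = 5*0.0^2 + 7*0.0203^2 = 0.0029


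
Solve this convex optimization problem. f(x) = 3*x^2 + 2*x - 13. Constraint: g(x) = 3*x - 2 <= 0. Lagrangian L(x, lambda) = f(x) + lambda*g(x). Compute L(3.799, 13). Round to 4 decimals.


Step 1: Evaluate f(x).
f(3.799) = 3*3.799^2 + 2*3.799 - 13 = 37.8952
Step 2: Evaluate g(x).
g(3.799) = 3*3.799 - 2 = 9.397
Step 3: Compute Lagrangian.
L = 37.8952 + 13*9.397 = 160.0562


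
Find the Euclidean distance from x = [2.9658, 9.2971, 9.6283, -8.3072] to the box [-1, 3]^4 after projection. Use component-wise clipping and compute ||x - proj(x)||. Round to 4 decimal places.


Project each component onto [-1, 3].
clip(2.9658) = 2.9658, clip(9.2971) = 3.0, clip(9.6283) = 3.0, clip(-8.3072) = -1.0
Projection = [2.9658, 3.0, 3.0, -1.0]
Squared diffs: [0.0, 39.6535, 43.9344, 53.3952]
Distance = sqrt(136.9831) = 11.704


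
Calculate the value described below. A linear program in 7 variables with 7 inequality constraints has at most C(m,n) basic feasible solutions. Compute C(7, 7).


Each vertex corresponds to some choice of n active constraints out of m, so the number of vertices is at most C(m, n) = m! / (n!(m-n)!).
m = 7, n = 7
Numerator: 7 * 6 * 5 * 4 * 3 * 2 * 1
Denominator: 7! = 5040
C(7, 7) = 1


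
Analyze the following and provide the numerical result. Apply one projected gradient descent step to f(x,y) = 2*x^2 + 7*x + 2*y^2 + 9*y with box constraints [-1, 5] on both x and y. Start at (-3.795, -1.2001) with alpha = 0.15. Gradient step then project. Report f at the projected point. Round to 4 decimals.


Step 1: Compute gradient at (-3.795, -1.2001).
grad_x = 2*2*-3.795 + 7 = -8.18
grad_y = 2*2*-1.2001 + 9 = 4.1996
Step 2: Gradient step.
x_raw = -3.795 - 0.15*-8.18 = -2.568
y_raw = -1.2001 - 0.15*4.1996 = -1.83
Step 3: Project onto [-1, 5].
x_proj = clip(-2.568) = -1.0
y_proj = clip(-1.83) = -1.0
Step 4: Evaluate f.
f(-1.0, -1.0) = -12.0


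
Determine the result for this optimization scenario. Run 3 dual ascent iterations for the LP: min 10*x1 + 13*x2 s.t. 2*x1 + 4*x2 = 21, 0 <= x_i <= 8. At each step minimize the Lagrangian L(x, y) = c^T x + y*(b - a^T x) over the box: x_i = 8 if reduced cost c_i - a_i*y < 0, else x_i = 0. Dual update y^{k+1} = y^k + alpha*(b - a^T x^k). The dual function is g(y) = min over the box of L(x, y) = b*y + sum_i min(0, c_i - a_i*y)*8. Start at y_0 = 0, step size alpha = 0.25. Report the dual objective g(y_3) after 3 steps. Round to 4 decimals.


Dual ascent for LP: min 10*x1 + 13*x2, 2*x1 + 4*x2 = 21, 0 <= x_i <= 8
Step 1: y^k = 0.0, reduced costs: (10.0, 13.0)
  x^k = (0.0, 0.0), subgradient = b - a^T x = 21.0
  y^{k+1} = 0.0 + 0.25*21.0 = 5.25
Step 2: y^k = 5.25, reduced costs: (-0.5, -8.0)
  x^k = (8.0, 8.0), subgradient = b - a^T x = -27.0
  y^{k+1} = 5.25 + 0.25*-27.0 = -1.5
Step 3: y^k = -1.5, reduced costs: (13.0, 19.0)
  x^k = (0.0, 0.0), subgradient = b - a^T x = 21.0
  y^{k+1} = -1.5 + 0.25*21.0 = 3.75
Dual objective at y_3 = 3.75: reduced costs (2.5, -2.0), box minimizer x = (0.0, 8.0)
g(y_3) = b*y + (c1 - a1*y)*x1 + (c2 - a2*y)*x2 = 21*3.75 + 2.5*0.0 + (-2.0)*8.0 = 78.75 + 0.0 - 16.0 = 62.75


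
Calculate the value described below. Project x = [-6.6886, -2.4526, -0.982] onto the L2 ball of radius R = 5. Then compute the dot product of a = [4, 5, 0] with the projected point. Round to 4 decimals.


Step 1: Compute ||x|| (intermediates to 6 decimals).
||x|| = sqrt((-6.6886)^2 + (-2.4526)^2 + (-0.982)^2) = 7.191449
Step 2: Project.
Since ||x|| > R, scale = R/||x|| = 5/7.191449 = 0.69527, proj(x) = scale * x
proj(x) = [-4.650383, -1.705219, -0.682755]
Step 3: Dot product.
a^T * proj(x) = 4*(-4.650383) + 5*(-1.705219) + 0*(-0.682755) = -27.1276


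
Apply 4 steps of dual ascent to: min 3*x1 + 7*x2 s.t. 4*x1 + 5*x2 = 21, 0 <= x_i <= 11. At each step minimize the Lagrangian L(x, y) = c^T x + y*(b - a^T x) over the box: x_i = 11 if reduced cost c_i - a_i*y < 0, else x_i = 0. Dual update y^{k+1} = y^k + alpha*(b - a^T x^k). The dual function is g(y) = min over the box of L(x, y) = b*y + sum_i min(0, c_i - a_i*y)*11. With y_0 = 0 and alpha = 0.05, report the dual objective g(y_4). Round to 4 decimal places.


Dual ascent for LP: min 3*x1 + 7*x2, 4*x1 + 5*x2 = 21, 0 <= x_i <= 11
Step 1: y^k = 0.0, reduced costs: (3.0, 7.0)
  x^k = (0.0, 0.0), subgradient = b - a^T x = 21.0
  y^{k+1} = 0.0 + 0.05*21.0 = 1.05
Step 2: y^k = 1.05, reduced costs: (-1.2, 1.75)
  x^k = (11.0, 0.0), subgradient = b - a^T x = -23.0
  y^{k+1} = 1.05 + 0.05*-23.0 = -0.1
Step 3: y^k = -0.1, reduced costs: (3.4, 7.5)
  x^k = (0.0, 0.0), subgradient = b - a^T x = 21.0
  y^{k+1} = -0.1 + 0.05*21.0 = 0.95
Step 4: y^k = 0.95, reduced costs: (-0.8, 2.25)
  x^k = (11.0, 0.0), subgradient = b - a^T x = -23.0
  y^{k+1} = 0.95 + 0.05*-23.0 = -0.2
Dual objective at y_4 = -0.2: reduced costs (3.8, 8.0), box minimizer x = (0.0, 0.0)
g(y_4) = b*y + (c1 - a1*y)*x1 + (c2 - a2*y)*x2 = 21*(-0.2) + 3.8*0.0 + 8.0*0.0 = -4.2 + 0.0 + 0.0 = -4.2


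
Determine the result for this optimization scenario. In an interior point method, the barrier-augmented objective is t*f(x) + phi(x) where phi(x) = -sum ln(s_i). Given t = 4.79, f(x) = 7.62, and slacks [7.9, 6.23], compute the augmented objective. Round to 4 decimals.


Step 1: Compute log-barrier.
ln values: [2.0669, 1.8294]
phi = -(2.0669 + 1.8294) = -3.8962
Step 2: Compute augmented objective.
t*f(x) = 4.79*7.62 = 36.4998
Total = 36.4998 - 3.8962 = 32.6036


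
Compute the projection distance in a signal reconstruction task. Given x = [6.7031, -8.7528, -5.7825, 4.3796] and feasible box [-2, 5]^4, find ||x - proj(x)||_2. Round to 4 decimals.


Project each component onto [-2, 5].
clip(6.7031) = 5.0, clip(-8.7528) = -2.0, clip(-5.7825) = -2.0, clip(4.3796) = 4.3796
Projection = [5.0, -2.0, -2.0, 4.3796]
Squared diffs: [2.9005, 45.6003, 14.3073, 0.0]
Distance = sqrt(62.8081) = 7.9252


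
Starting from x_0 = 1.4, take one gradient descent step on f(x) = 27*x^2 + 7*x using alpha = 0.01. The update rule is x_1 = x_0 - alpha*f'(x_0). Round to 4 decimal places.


We compute the gradient at x_0 and apply the update.
f'(x) = 54*x + 7
f'(1.4) = 54*1.4 + 7 = 82.6
x_1 = 1.4 - 0.01*82.6 = 0.574


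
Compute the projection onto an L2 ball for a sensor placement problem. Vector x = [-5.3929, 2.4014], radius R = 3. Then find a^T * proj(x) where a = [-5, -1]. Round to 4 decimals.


Step 1: Compute ||x|| (intermediates to 6 decimals).
||x|| = sqrt((-5.3929)^2 + 2.4014^2) = 5.903397
Step 2: Project.
Since ||x|| > R, scale = R/||x|| = 3/5.903397 = 0.508182, proj(x) = scale * x
proj(x) = [-2.740575, 1.220348]
Step 3: Dot product.
a^T * proj(x) = -5*(-2.740575) - 1*1.220348 = 12.4825


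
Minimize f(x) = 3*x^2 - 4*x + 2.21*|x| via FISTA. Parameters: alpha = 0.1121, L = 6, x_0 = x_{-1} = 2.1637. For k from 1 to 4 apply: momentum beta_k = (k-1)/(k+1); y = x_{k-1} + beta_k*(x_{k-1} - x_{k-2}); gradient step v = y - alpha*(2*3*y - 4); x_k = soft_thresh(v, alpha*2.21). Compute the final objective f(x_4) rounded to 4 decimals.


FISTA on f(x) = 3*x^2 - 4*x + 2.21*|x|
L = 6, alpha = 0.1121
Iteration 1: beta = 0.0, y = 2.1637 + 0.0*(2.1637 - 2.1637) = 2.1637
  grad(y) = 8.9822, v = y - alpha*grad = 1.1568
  prox(v) = soft_thresh(1.1568, 0.2477) = 0.9091
Iteration 2: beta = 0.3333, y = 0.9091 + 0.3333*(0.9091 - 2.1637) = 0.4908
  grad(y) = -1.055, v = y - alpha*grad = 0.6091
  prox(v) = soft_thresh(0.6091, 0.2477) = 0.3614
Iteration 3: beta = 0.5, y = 0.3614 + 0.5*(0.3614 - 0.9091) = 0.0875
  grad(y) = -3.4749, v = y - alpha*grad = 0.4771
  prox(v) = soft_thresh(0.4771, 0.2477) = 0.2293
Iteration 4: beta = 0.6, y = 0.2293 + 0.6*(0.2293 - 0.3614) = 0.1501
  grad(y) = -3.0995, v = y - alpha*grad = 0.4975
  prox(v) = soft_thresh(0.4975, 0.2477) = 0.2498
f(x_4) = 3*0.2498^2 - 4*0.2498 + 2.21*|0.2498| = -0.2599


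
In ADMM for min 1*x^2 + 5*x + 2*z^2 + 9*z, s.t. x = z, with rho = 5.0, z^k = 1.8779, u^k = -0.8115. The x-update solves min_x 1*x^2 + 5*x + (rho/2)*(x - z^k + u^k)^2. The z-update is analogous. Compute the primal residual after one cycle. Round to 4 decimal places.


ADMM iteration with rho = 5.0, z^k = 1.8779, u^k = -0.8115
Step 1: x-update.
Minimize 1*x^2 + 5*x + (5.0/2)*(x - 1.8779 - 0.8115)^2
FOC: (2*1 + 5.0)*x = -5 + 5.0*(1.8779 + 0.8115)
x^{k+1} = 1.2067
Step 2: z-update.
Minimize 2*z^2 + 9*z + (5.0/2)*(1.2067 - z - 0.8115)^2
FOC: (2*2 + 5.0)*z = -9 + 5.0*(1.2067 - 0.8115)
z^{k+1} = -0.7804
Step 3: u-update.
u^{k+1} = -0.8115 + 1.2067 + 0.7804 = 1.1757
Step 4: Primal residual = |1.2067 + 0.7804| = 1.9872


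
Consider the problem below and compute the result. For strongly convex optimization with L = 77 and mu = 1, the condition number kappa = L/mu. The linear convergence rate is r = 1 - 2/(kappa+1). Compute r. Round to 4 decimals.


Step 1: Compute the condition number.
kappa = L/mu = 77/1 = 77.0
Step 2: Compute the convergence rate.
r = 1 - 2/(kappa + 1) = 1 - 2*mu/(L + mu) = (L - mu)/(L + mu) = 76/78 = 0.9744


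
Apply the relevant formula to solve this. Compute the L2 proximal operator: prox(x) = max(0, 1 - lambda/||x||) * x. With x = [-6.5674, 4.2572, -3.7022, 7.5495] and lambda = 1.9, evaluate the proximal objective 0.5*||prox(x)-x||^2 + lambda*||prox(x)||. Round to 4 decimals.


Step 1: Compute ||x||.
||x|| = 11.4872
Step 2: Compute scaling factor.
scale = max(0, 1 - 1.9/11.4872) = 0.8346
Step 3: prox(x) = [-5.4811, 3.5531, -3.0899, 6.3008]
||prox(x)|| = 9.5872
Step 4: Proximal objective.
0.5*||prox-x||^2 = 1.805
lambda*||prox|| = 18.2157
Total = 20.0207


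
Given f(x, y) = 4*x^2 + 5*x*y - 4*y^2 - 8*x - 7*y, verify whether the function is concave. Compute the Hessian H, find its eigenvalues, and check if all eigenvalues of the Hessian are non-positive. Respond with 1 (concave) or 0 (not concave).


The Hessian of f(x,y) = 4*x^2 + 5*x*y - 4*y^2 - 8*x - 7*y is:
H = [[8, 5], [5, -8]]
Trace = 8 - 8 = 0
Determinant = 8*-8 - (5)^2 = -89
Discriminant = (0)^2 - 4*-89 = 356.0
Eigenvalues: lambda_1 = -9.434, lambda_2 = 9.434
The function is not concave.

0


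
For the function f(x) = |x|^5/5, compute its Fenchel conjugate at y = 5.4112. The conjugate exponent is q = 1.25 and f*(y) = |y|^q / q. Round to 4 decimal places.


The conjugate exponent q satisfies 1/p + 1/q = 1.
p = 5, so q = 5/(5 - 1) = 1.25
|y|^q = 5.4112^1.25 = 8.2531
f*(5.4112) = 8.2531 / 1.25 = 6.6025


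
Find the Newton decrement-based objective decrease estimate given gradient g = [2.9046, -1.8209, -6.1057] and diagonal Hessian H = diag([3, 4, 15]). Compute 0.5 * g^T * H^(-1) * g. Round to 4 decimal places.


Step 1: H is diagonal, so H^(-1) * g = [0.9682, -0.4552, -0.407].
Step 2: g^T H^(-1) g = sum_i g_i^2 / H_ii
  = (2.9046)^2/3 + (-1.8209)^2/4 + (-6.1057)^2/15
  = 2.8122 + 0.8289 + 2.4853 = 6.1265
Step 3: Objective decrease = 0.5 * g^T H^(-1) g = 3.0632


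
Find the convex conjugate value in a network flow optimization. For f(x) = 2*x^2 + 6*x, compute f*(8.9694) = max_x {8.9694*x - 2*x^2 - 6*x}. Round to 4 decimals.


f*(y) = sup_x {y*x - a*x^2 - b*x} = sup_x {(y-b)*x - a*x^2}
FOC: (y - b) - 2a*x = 0 => x* = (y - b)/(2a)
x* = (8.9694 - 6)/(2*2) = 0.7424
f*(8.9694) = (y-b)^2/(4a) = (8.9694 - 6)^2/(4*2)
= 8.8173/8 = 1.1022


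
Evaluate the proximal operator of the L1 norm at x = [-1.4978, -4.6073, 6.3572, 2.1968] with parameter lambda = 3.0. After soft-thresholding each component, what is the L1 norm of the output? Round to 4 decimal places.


Soft-thresholding with lambda = 3.0:
prox(-1.4978) = sign(-1.4978)*max(|-1.4978| - 3.0, 0) = 0.0
prox(-4.6073) = sign(-4.6073)*max(|-4.6073| - 3.0, 0) = -1.6073
prox(6.3572) = sign(6.3572)*max(|6.3572| - 3.0, 0) = 3.3572
prox(2.1968) = sign(2.1968)*max(|2.1968| - 3.0, 0) = 0.0
prox(x) = [0.0, -1.6073, 3.3572, 0.0]
||prox(x)||_1 = 0.0 + 1.6073 + 3.3572 + 0.0 = 4.9645


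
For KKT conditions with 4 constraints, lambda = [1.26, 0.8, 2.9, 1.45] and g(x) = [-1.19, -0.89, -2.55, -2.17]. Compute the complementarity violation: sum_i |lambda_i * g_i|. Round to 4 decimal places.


KKT complementary slackness check:
lambda_1 * g_1 = 1.26 * -1.19 = -1.4994
lambda_2 * g_2 = 0.8 * -0.89 = -0.712
lambda_3 * g_3 = 2.9 * -2.55 = -7.395
lambda_4 * g_4 = 1.45 * -2.17 = -3.1465
Total violation = 1.4994 + 0.712 + 7.395 + 3.1465 = 12.7529


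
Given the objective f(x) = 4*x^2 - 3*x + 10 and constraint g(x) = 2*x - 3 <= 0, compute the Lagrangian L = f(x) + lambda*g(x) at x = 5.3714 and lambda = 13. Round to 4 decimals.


Step 1: Evaluate f(x).
f(5.3714) = 4*5.3714^2 - 3*5.3714 + 10 = 109.2936
Step 2: Evaluate g(x).
g(5.3714) = 2*5.3714 - 3 = 7.7428
Step 3: Compute Lagrangian.
L = 109.2936 + 13*7.7428 = 209.95


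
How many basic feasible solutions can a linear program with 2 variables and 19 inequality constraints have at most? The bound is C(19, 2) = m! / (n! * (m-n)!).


Each vertex corresponds to some choice of n active constraints out of m, so the number of vertices is at most C(m, n) = m! / (n!(m-n)!).
m = 19, n = 2
Numerator: 19 * 18
Denominator: 2! = 2
C(19, 2) = 171


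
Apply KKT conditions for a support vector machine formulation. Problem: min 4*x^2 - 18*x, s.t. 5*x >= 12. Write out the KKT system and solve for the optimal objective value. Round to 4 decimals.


Step 1: Try lambda = 0 (constraint inactive).
x_unc = 18/(2*4) = 2.25
Check: 5*2.25 = 11.25 < 12 -- violated!
Step 2: Constraint must be active: 5*x = 12
x* = 12/5 = 2.4
lambda = (2*4*2.4 - 18)/5 = 0.24
Step 3: Compute optimal value.
f(x*) = 4*2.4^2 - 18*2.4 = -20.16


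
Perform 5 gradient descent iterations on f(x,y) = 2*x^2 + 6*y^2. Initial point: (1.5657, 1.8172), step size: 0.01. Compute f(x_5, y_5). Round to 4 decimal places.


Gradient descent on f(x,y) = 2*x^2 + 6*y^2.
Starting point: (1.5657, 1.8172), alpha = 0.01
Step 1: grad_x = 2*2*1.5657 = 6.2628, grad_y = 2*6*1.8172 = 21.8064
  x_1 = 1.5657 - 0.01*6.2628 = 1.5031
  y_1 = 1.8172 - 0.01*21.8064 = 1.5991
Step 2: grad_x = 2*2*1.5031 = 6.0123, grad_y = 2*6*1.5991 = 19.1896
  x_2 = 1.5031 - 0.01*6.0123 = 1.4429
  y_2 = 1.5991 - 0.01*19.1896 = 1.4072
Step 3: grad_x = 2*2*1.4429 = 5.7718, grad_y = 2*6*1.4072 = 16.8869
  x_3 = 1.4429 - 0.01*5.7718 = 1.3852
  y_3 = 1.4072 - 0.01*16.8869 = 1.2384
Step 4: grad_x = 2*2*1.3852 = 5.5409, grad_y = 2*6*1.2384 = 14.8605
  x_4 = 1.3852 - 0.01*5.5409 = 1.3298
  y_4 = 1.2384 - 0.01*14.8605 = 1.0898
Step 5: grad_x = 2*2*1.3298 = 5.3193, grad_y = 2*6*1.0898 = 13.0772
  x_5 = 1.3298 - 0.01*5.3193 = 1.2766
  y_5 = 1.0898 - 0.01*13.0772 = 0.959
f(1.2766, 0.959) = 2*1.2766^2 + 6*0.959^2 = 8.7776


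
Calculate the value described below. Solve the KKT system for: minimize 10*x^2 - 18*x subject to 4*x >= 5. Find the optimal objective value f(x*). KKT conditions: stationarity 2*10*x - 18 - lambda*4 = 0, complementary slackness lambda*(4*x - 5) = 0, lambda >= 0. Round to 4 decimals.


Step 1: Try lambda = 0 (constraint inactive).
x_unc = 18/(2*10) = 0.9
Check: 4*0.9 = 3.6 < 5 -- violated!
Step 2: Constraint must be active: 4*x = 5
x* = 5/4 = 1.25
lambda = (2*10*1.25 - 18)/4 = 1.75
Step 3: Compute optimal value.
f(x*) = 10*1.25^2 - 18*1.25 = -6.875


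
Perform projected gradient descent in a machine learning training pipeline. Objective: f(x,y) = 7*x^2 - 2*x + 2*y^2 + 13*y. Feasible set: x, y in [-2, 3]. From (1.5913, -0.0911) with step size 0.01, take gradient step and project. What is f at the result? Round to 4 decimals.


Step 1: Compute gradient at (1.5913, -0.0911).
grad_x = 2*7*1.5913 - 2 = 20.2782
grad_y = 2*2*-0.0911 + 13 = 12.6356
Step 2: Gradient step.
x_raw = 1.5913 - 0.01*20.2782 = 1.3885
y_raw = -0.0911 - 0.01*12.6356 = -0.2175
Step 3: Project onto [-2, 3].
x_proj = clip(1.3885) = 1.3885
y_proj = clip(-0.2175) = -0.2175
Step 4: Evaluate f.
f(1.3885, -0.2175) = 7.9865


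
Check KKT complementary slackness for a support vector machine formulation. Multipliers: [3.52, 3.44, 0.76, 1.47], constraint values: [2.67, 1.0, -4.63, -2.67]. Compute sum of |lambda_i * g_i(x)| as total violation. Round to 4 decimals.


KKT complementary slackness check:
lambda_1 * g_1 = 3.52 * 2.67 = 9.3984
lambda_2 * g_2 = 3.44 * 1.0 = 3.44
lambda_3 * g_3 = 0.76 * -4.63 = -3.5188
lambda_4 * g_4 = 1.47 * -2.67 = -3.9249
Total violation = 9.3984 + 3.44 + 3.5188 + 3.9249 = 20.2821


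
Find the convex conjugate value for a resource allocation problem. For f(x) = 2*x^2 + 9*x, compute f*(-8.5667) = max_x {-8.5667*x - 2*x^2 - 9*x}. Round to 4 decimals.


f*(y) = sup_x {y*x - a*x^2 - b*x} = sup_x {(y-b)*x - a*x^2}
FOC: (y - b) - 2a*x = 0 => x* = (y - b)/(2a)
x* = (-8.5667 - 9)/(2*2) = -4.3917
f*(-8.5667) = (y-b)^2/(4a) = (-8.5667 - 9)^2/(4*2)
= 308.5889/8 = 38.5736


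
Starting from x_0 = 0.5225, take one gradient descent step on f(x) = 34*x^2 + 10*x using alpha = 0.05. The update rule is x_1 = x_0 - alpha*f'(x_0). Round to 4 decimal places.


We compute the gradient at x_0 and apply the update.
f'(x) = 68*x + 10
f'(0.5225) = 68*0.5225 + 10 = 45.53
x_1 = 0.5225 - 0.05*45.53 = -1.754


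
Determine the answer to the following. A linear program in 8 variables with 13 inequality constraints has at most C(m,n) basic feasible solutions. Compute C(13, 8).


Each vertex corresponds to some choice of n active constraints out of m, so the number of vertices is at most C(m, n) = m! / (n!(m-n)!).
m = 13, n = 8
Numerator: 13 * 12 * 11 * 10 * 9 * 8 * 7 * 6
Denominator: 8! = 40320
C(13, 8) = 1287


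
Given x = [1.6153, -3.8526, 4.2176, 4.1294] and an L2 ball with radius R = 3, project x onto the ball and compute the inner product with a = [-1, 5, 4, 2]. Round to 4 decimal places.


Step 1: Compute ||x|| (intermediates to 6 decimals).
||x|| = sqrt(1.6153^2 + (-3.8526)^2 + 4.2176^2 + 4.1294^2) = 7.231308
Step 2: Project.
Since ||x|| > R, scale = R/||x|| = 3/7.231308 = 0.414863, proj(x) = scale * x
proj(x) = [0.670128, -1.598301, 1.749726, 1.713135]
Step 3: Dot product.
a^T * proj(x) = -1*0.670128 + 5*(-1.598301) + 4*1.749726 + 2*1.713135 = 1.7635


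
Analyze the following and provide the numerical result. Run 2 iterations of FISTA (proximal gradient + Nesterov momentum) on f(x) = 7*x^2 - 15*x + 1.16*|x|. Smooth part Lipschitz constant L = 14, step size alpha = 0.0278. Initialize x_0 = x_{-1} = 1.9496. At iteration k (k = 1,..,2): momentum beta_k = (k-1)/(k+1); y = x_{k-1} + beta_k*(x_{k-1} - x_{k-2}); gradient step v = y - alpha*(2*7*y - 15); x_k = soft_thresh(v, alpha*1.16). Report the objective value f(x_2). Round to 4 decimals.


FISTA on f(x) = 7*x^2 - 15*x + 1.16*|x|
L = 14, alpha = 0.0278
Iteration 1: beta = 0.0, y = 1.9496 + 0.0*(1.9496 - 1.9496) = 1.9496
  grad(y) = 12.2944, v = y - alpha*grad = 1.6078
  prox(v) = soft_thresh(1.6078, 0.0322) = 1.5756
Iteration 2: beta = 0.3333, y = 1.5756 + 0.3333*(1.5756 - 1.9496) = 1.4509
  grad(y) = 5.3125, v = y - alpha*grad = 1.3032
  prox(v) = soft_thresh(1.3032, 0.0322) = 1.271
f(x_2) = 7*1.271^2 - 15*1.271 + 1.16*|1.271| = -6.2827


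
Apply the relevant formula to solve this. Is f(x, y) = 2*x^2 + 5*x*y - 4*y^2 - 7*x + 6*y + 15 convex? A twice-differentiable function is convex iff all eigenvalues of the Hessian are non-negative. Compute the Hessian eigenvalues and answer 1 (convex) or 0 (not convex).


The Hessian of f(x,y) = 2*x^2 + 5*x*y - 4*y^2 - 7*x + 6*y + 15 is:
H = [[4, 5], [5, -8]]
Trace = 4 - 8 = -4
Determinant = 4*-8 - (5)^2 = -57
Discriminant = (-4)^2 - 4*-57 = 244.0
Eigenvalues: lambda_1 = -9.8102, lambda_2 = 5.8102
The function is not convex.

0


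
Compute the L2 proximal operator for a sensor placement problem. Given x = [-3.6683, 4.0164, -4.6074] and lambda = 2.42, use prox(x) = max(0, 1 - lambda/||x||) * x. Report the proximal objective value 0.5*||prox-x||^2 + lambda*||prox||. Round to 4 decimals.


Step 1: Compute ||x||.
||x|| = 7.1285
Step 2: Compute scaling factor.
scale = max(0, 1 - 2.42/7.1285) = 0.6605
Step 3: prox(x) = [-2.423, 2.6529, -3.0433]
||prox(x)|| = 4.7085
Step 4: Proximal objective.
0.5*||prox-x||^2 = 2.9282
lambda*||prox|| = 11.3946
Total = 14.3229


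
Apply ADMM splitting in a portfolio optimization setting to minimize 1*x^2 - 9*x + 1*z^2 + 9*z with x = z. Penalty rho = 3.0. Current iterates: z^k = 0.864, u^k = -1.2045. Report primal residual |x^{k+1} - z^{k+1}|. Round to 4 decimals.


ADMM iteration with rho = 3.0, z^k = 0.864, u^k = -1.2045
Step 1: x-update.
Minimize 1*x^2 - 9*x + (3.0/2)*(x - 0.864 - 1.2045)^2
FOC: (2*1 + 3.0)*x = 9 + 3.0*(0.864 + 1.2045)
x^{k+1} = 3.0411
Step 2: z-update.
Minimize 1*z^2 + 9*z + (3.0/2)*(3.0411 - z - 1.2045)^2
FOC: (2*1 + 3.0)*z = -9 + 3.0*(3.0411 - 1.2045)
z^{k+1} = -0.698
Step 3: u-update.
u^{k+1} = -1.2045 + 3.0411 + 0.698 = 2.5346
Step 4: Primal residual = |3.0411 + 0.698| = 3.7391


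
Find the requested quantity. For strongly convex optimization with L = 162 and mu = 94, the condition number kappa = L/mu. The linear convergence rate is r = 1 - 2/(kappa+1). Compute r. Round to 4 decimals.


Step 1: Compute the condition number.
kappa = L/mu = 162/94 = 1.7234
Step 2: Compute the convergence rate.
r = 1 - 2/(kappa + 1) = 1 - 2*mu/(L + mu) = (L - mu)/(L + mu) = 68/256 = 0.2656


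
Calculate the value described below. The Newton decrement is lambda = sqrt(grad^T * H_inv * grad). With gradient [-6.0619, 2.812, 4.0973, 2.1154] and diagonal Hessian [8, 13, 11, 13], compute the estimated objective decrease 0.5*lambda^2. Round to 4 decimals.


Step 1: H is diagonal, so H^(-1) * g = [-0.7577, 0.2163, 0.3725, 0.1627].
Step 2: g^T H^(-1) g = sum_i g_i^2 / H_ii
  = (-6.0619)^2/8 + (2.812)^2/13 + (4.0973)^2/11 + (2.1154)^2/13
  = 4.5933 + 0.6083 + 1.5262 + 0.3442 = 7.072
Step 3: Objective decrease = 0.5 * g^T H^(-1) g = 3.536


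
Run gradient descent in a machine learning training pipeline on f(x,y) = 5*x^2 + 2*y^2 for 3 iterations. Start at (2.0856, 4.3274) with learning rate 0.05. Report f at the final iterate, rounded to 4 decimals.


Gradient descent on f(x,y) = 5*x^2 + 2*y^2.
Starting point: (2.0856, 4.3274), alpha = 0.05
Step 1: grad_x = 2*5*2.0856 = 20.856, grad_y = 2*2*4.3274 = 17.3096
  x_1 = 2.0856 - 0.05*20.856 = 1.0428
  y_1 = 4.3274 - 0.05*17.3096 = 3.4619
Step 2: grad_x = 2*5*1.0428 = 10.428, grad_y = 2*2*3.4619 = 13.8477
  x_2 = 1.0428 - 0.05*10.428 = 0.5214
  y_2 = 3.4619 - 0.05*13.8477 = 2.7695
Step 3: grad_x = 2*5*0.5214 = 5.214, grad_y = 2*2*2.7695 = 11.0781
  x_3 = 0.5214 - 0.05*5.214 = 0.2607
  y_3 = 2.7695 - 0.05*11.0781 = 2.2156
f(0.2607, 2.2156) = 5*0.2607^2 + 2*2.2156^2 = 10.1578


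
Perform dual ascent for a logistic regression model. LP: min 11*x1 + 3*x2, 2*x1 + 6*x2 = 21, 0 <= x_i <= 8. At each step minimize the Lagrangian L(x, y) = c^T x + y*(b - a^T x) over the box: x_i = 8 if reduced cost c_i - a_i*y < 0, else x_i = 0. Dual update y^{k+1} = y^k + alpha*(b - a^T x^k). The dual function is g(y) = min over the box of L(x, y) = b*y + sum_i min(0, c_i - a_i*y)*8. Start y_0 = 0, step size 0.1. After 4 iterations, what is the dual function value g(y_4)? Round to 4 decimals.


Dual ascent for LP: min 11*x1 + 3*x2, 2*x1 + 6*x2 = 21, 0 <= x_i <= 8
Step 1: y^k = 0.0, reduced costs: (11.0, 3.0)
  x^k = (0.0, 0.0), subgradient = b - a^T x = 21.0
  y^{k+1} = 0.0 + 0.1*21.0 = 2.1
Step 2: y^k = 2.1, reduced costs: (6.8, -9.6)
  x^k = (0.0, 8.0), subgradient = b - a^T x = -27.0
  y^{k+1} = 2.1 + 0.1*-27.0 = -0.6
Step 3: y^k = -0.6, reduced costs: (12.2, 6.6)
  x^k = (0.0, 0.0), subgradient = b - a^T x = 21.0
  y^{k+1} = -0.6 + 0.1*21.0 = 1.5
Step 4: y^k = 1.5, reduced costs: (8.0, -6.0)
  x^k = (0.0, 8.0), subgradient = b - a^T x = -27.0
  y^{k+1} = 1.5 + 0.1*-27.0 = -1.2
Dual objective at y_4 = -1.2: reduced costs (13.4, 10.2), box minimizer x = (0.0, 0.0)
g(y_4) = b*y + (c1 - a1*y)*x1 + (c2 - a2*y)*x2 = 21*(-1.2) + 13.4*0.0 + 10.2*0.0 = -25.2 + 0.0 + 0.0 = -25.2


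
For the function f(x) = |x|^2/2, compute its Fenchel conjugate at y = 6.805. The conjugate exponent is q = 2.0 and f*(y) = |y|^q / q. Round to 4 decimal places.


The conjugate exponent q satisfies 1/p + 1/q = 1.
p = 2, so q = 2/(2 - 1) = 2.0
|y|^q = 6.805^2.0 = 46.308
f*(6.805) = 46.308 / 2.0 = 23.154


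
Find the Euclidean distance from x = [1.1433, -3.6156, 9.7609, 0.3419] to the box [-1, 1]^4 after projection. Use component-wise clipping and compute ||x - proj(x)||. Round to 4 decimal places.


Project each component onto [-1, 1].
clip(1.1433) = 1.0, clip(-3.6156) = -1.0, clip(9.7609) = 1.0, clip(0.3419) = 0.3419
Projection = [1.0, -1.0, 1.0, 0.3419]
Squared diffs: [0.0205, 6.8414, 76.7534, 0.0]
Distance = sqrt(83.6153) = 9.1441


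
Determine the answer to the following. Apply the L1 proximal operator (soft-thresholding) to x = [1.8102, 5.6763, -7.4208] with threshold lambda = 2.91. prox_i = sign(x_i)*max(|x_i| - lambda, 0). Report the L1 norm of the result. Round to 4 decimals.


Soft-thresholding with lambda = 2.91:
prox(1.8102) = sign(1.8102)*max(|1.8102| - 2.91, 0) = 0.0
prox(5.6763) = sign(5.6763)*max(|5.6763| - 2.91, 0) = 2.7663
prox(-7.4208) = sign(-7.4208)*max(|-7.4208| - 2.91, 0) = -4.5108
prox(x) = [0.0, 2.7663, -4.5108]
||prox(x)||_1 = 0.0 + 2.7663 + 4.5108 = 7.2771


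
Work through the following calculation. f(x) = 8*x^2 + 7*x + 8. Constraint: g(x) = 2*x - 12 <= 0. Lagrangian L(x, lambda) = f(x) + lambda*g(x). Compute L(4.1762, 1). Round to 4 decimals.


Step 1: Evaluate f(x).
f(4.1762) = 8*4.1762^2 + 7*4.1762 + 8 = 176.7586
Step 2: Evaluate g(x).
g(4.1762) = 2*4.1762 - 12 = -3.6476
Step 3: Compute Lagrangian.
L = 176.7586 + 1*-3.6476 = 173.111


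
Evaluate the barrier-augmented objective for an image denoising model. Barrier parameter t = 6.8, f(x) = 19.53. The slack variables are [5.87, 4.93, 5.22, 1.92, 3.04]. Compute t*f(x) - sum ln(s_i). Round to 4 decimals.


Step 1: Compute log-barrier.
ln values: [1.7699, 1.5953, 1.6525, 0.6523, 1.1119]
phi = -(1.7699 + 1.5953 + 1.6525 + 0.6523 + 1.1119) = -6.7819
Step 2: Compute augmented objective.
t*f(x) = 6.8*19.53 = 132.804
Total = 132.804 - 6.7819 = 126.0221


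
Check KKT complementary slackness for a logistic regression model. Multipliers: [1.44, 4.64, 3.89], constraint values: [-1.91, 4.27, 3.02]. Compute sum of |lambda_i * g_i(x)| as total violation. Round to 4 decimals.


KKT complementary slackness check:
lambda_1 * g_1 = 1.44 * -1.91 = -2.7504
lambda_2 * g_2 = 4.64 * 4.27 = 19.8128
lambda_3 * g_3 = 3.89 * 3.02 = 11.7478
Total violation = 2.7504 + 19.8128 + 11.7478 = 34.311


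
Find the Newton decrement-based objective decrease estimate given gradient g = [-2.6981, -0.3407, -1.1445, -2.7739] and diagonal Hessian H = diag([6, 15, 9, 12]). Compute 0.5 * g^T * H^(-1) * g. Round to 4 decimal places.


Step 1: H is diagonal, so H^(-1) * g = [-0.4497, -0.0227, -0.1272, -0.2312].
Step 2: g^T H^(-1) g = sum_i g_i^2 / H_ii
  = (-2.6981)^2/6 + (-0.3407)^2/15 + (-1.1445)^2/9 + (-2.7739)^2/12
  = 1.2133 + 0.0077 + 0.1455 + 0.6412 = 2.0078
Step 3: Objective decrease = 0.5 * g^T H^(-1) g = 1.0039


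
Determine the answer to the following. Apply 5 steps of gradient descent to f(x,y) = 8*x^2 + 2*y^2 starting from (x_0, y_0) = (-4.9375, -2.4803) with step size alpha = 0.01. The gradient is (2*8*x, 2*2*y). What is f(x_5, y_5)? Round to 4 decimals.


Gradient descent on f(x,y) = 8*x^2 + 2*y^2.
Starting point: (-4.9375, -2.4803), alpha = 0.01
Step 1: grad_x = 2*8*-4.9375 = -79.0, grad_y = 2*2*-2.4803 = -9.9212
  x_1 = -4.9375 - 0.01*-79.0 = -4.1475
  y_1 = -2.4803 - 0.01*-9.9212 = -2.3811
Step 2: grad_x = 2*8*-4.1475 = -66.36, grad_y = 2*2*-2.3811 = -9.5244
  x_2 = -4.1475 - 0.01*-66.36 = -3.4839
  y_2 = -2.3811 - 0.01*-9.5244 = -2.2858
Step 3: grad_x = 2*8*-3.4839 = -55.7424, grad_y = 2*2*-2.2858 = -9.1434
  x_3 = -3.4839 - 0.01*-55.7424 = -2.9265
  y_3 = -2.2858 - 0.01*-9.1434 = -2.1944
Step 4: grad_x = 2*8*-2.9265 = -46.8236, grad_y = 2*2*-2.1944 = -8.7776
  x_4 = -2.9265 - 0.01*-46.8236 = -2.4582
  y_4 = -2.1944 - 0.01*-8.7776 = -2.1066
Step 5: grad_x = 2*8*-2.4582 = -39.3318, grad_y = 2*2*-2.1066 = -8.4265
  x_5 = -2.4582 - 0.01*-39.3318 = -2.0649
  y_5 = -2.1066 - 0.01*-8.4265 = -2.0224
f(-2.0649, -2.0224) = 8*(-2.0649)^2 + 2*(-2.0224)^2 = 42.2912


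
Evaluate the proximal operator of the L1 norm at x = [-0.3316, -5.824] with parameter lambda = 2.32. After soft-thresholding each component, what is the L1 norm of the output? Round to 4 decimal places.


Soft-thresholding with lambda = 2.32:
prox(-0.3316) = sign(-0.3316)*max(|-0.3316| - 2.32, 0) = 0.0
prox(-5.824) = sign(-5.824)*max(|-5.824| - 2.32, 0) = -3.504
prox(x) = [0.0, -3.504]
||prox(x)||_1 = 0.0 + 3.504 = 3.504


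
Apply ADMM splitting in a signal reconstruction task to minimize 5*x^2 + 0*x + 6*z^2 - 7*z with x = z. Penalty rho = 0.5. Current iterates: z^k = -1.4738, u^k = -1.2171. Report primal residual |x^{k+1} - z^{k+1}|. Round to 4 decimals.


ADMM iteration with rho = 0.5, z^k = -1.4738, u^k = -1.2171
Step 1: x-update.
Minimize 5*x^2 + 0*x + (0.5/2)*(x + 1.4738 - 1.2171)^2
FOC: (2*5 + 0.5)*x = 0 + 0.5*(-1.4738 + 1.2171)
x^{k+1} = -0.0122
Step 2: z-update.
Minimize 6*z^2 - 7*z + (0.5/2)*(-0.0122 - z - 1.2171)^2
FOC: (2*6 + 0.5)*z = 7 + 0.5*(-0.0122 - 1.2171)
z^{k+1} = 0.5108
Step 3: u-update.
u^{k+1} = -1.2171 - 0.0122 - 0.5108 = -1.7402
Step 4: Primal residual = |-0.0122 - 0.5108| = 0.5231


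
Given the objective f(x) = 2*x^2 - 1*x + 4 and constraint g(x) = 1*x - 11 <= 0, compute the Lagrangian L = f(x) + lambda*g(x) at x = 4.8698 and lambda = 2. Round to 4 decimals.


Step 1: Evaluate f(x).
f(4.8698) = 2*4.8698^2 - 1*4.8698 + 4 = 46.5601
Step 2: Evaluate g(x).
g(4.8698) = 1*4.8698 - 11 = -6.1302
Step 3: Compute Lagrangian.
L = 46.5601 + 2*-6.1302 = 34.2997


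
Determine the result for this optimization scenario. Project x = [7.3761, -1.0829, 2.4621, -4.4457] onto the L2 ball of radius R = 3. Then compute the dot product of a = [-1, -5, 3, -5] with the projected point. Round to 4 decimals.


Step 1: Compute ||x|| (intermediates to 6 decimals).
||x|| = sqrt(7.3761^2 + (-1.0829)^2 + 2.4621^2 + (-4.4457)^2) = 9.022511
Step 2: Project.
Since ||x|| > R, scale = R/||x|| = 3/9.022511 = 0.332502, proj(x) = scale * x
proj(x) = [2.452568, -0.360066, 0.818653, -1.478204]
Step 3: Dot product.
a^T * proj(x) = -1*2.452568 - 5*(-0.360066) + 3*0.818653 - 5*(-1.478204) = 9.1947


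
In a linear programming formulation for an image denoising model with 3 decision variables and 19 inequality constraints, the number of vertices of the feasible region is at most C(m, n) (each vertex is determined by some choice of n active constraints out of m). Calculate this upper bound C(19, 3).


Each vertex corresponds to some choice of n active constraints out of m, so the number of vertices is at most C(m, n) = m! / (n!(m-n)!).
m = 19, n = 3
Numerator: 19 * 18 * 17
Denominator: 3! = 6
C(19, 3) = 969


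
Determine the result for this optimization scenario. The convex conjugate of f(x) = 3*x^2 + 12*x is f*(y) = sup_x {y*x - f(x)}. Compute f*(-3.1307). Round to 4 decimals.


f*(y) = sup_x {y*x - a*x^2 - b*x} = sup_x {(y-b)*x - a*x^2}
FOC: (y - b) - 2a*x = 0 => x* = (y - b)/(2a)
x* = (-3.1307 - 12)/(2*3) = -2.5218
f*(-3.1307) = (y-b)^2/(4a) = (-3.1307 - 12)^2/(4*3)
= 228.9381/12 = 19.0782


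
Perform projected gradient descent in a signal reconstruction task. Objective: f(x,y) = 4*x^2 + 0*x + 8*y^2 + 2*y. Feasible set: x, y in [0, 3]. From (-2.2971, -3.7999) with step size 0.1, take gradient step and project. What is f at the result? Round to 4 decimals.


Step 1: Compute gradient at (-2.2971, -3.7999).
grad_x = 2*4*-2.2971 + 0 = -18.3768
grad_y = 2*8*-3.7999 + 2 = -58.7984
Step 2: Gradient step.
x_raw = -2.2971 - 0.1*-18.3768 = -0.4594
y_raw = -3.7999 - 0.1*-58.7984 = 2.0799
Step 3: Project onto [0, 3].
x_proj = clip(-0.4594) = 0.0
y_proj = clip(2.0799) = 2.0799
Step 4: Evaluate f.
f(0.0, 2.0799) = 38.7691


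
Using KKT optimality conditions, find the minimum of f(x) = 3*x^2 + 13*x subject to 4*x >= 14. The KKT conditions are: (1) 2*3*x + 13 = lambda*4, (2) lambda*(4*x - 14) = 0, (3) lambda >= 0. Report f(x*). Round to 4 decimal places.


Step 1: Try lambda = 0 (constraint inactive).
x_unc = -13/(2*3) = -2.1667
Check: 4*-2.1667 = -8.6668 < 14 -- violated!
Step 2: Constraint must be active: 4*x = 14
x* = 14/4 = 3.5
lambda = (2*3*3.5 + 13)/4 = 8.5
Step 3: Compute optimal value.
f(x*) = 3*3.5^2 + 13*3.5 = 82.25


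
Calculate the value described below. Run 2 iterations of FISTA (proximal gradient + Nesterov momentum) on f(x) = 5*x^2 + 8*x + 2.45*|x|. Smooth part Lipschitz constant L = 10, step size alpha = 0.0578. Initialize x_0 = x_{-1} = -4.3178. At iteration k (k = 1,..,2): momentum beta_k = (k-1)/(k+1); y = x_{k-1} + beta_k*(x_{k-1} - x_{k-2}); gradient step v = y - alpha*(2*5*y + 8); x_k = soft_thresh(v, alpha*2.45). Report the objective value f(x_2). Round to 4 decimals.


FISTA on f(x) = 5*x^2 + 8*x + 2.45*|x|
L = 10, alpha = 0.0578
Iteration 1: beta = 0.0, y = -4.3178 + 0.0*(-4.3178 + 4.3178) = -4.3178
  grad(y) = -35.178, v = y - alpha*grad = -2.2845
  prox(v) = soft_thresh(-2.2845, 0.1416) = -2.1429
Iteration 2: beta = 0.3333, y = -2.1429 + 0.3333*(-2.1429 + 4.3178) = -1.4179
  grad(y) = -6.1794, v = y - alpha*grad = -1.0608
  prox(v) = soft_thresh(-1.0608, 0.1416) = -0.9192
f(x_2) = 5*(-0.9192)^2 + 8*(-0.9192) + 2.45*|-0.9192| = -0.8771


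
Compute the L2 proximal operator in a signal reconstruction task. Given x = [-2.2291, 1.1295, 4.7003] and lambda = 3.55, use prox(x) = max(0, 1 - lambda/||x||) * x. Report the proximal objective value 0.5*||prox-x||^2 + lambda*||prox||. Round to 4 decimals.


Step 1: Compute ||x||.
||x|| = 5.3233
Step 2: Compute scaling factor.
scale = max(0, 1 - 3.55/5.3233) = 0.3331
Step 3: prox(x) = [-0.7426, 0.3763, 1.5658]
||prox(x)|| = 1.7733
Step 4: Proximal objective.
0.5*||prox-x||^2 = 6.3013
lambda*||prox|| = 6.2952
Total = 12.5964


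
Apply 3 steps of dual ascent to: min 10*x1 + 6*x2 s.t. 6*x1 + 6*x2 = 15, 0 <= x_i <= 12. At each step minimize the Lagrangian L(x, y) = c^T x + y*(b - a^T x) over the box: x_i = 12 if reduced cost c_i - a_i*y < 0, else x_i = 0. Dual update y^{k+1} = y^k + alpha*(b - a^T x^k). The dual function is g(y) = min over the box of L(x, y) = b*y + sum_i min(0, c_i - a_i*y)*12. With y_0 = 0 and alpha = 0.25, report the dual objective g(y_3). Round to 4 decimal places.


Dual ascent for LP: min 10*x1 + 6*x2, 6*x1 + 6*x2 = 15, 0 <= x_i <= 12
Step 1: y^k = 0.0, reduced costs: (10.0, 6.0)
  x^k = (0.0, 0.0), subgradient = b - a^T x = 15.0
  y^{k+1} = 0.0 + 0.25*15.0 = 3.75
Step 2: y^k = 3.75, reduced costs: (-12.5, -16.5)
  x^k = (12.0, 12.0), subgradient = b - a^T x = -129.0
  y^{k+1} = 3.75 + 0.25*-129.0 = -28.5
Step 3: y^k = -28.5, reduced costs: (181.0, 177.0)
  x^k = (0.0, 0.0), subgradient = b - a^T x = 15.0
  y^{k+1} = -28.5 + 0.25*15.0 = -24.75
Dual objective at y_3 = -24.75: reduced costs (158.5, 154.5), box minimizer x = (0.0, 0.0)
g(y_3) = b*y + (c1 - a1*y)*x1 + (c2 - a2*y)*x2 = 15*(-24.75) + 158.5*0.0 + 154.5*0.0 = -371.25 + 0.0 + 0.0 = -371.25


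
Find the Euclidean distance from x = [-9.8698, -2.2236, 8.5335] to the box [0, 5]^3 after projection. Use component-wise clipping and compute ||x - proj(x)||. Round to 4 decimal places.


Project each component onto [0, 5].
clip(-9.8698) = 0.0, clip(-2.2236) = 0.0, clip(8.5335) = 5.0
Projection = [0.0, 0.0, 5.0]
Squared diffs: [97.413, 4.9444, 12.4856]
Distance = sqrt(114.843) = 10.7165


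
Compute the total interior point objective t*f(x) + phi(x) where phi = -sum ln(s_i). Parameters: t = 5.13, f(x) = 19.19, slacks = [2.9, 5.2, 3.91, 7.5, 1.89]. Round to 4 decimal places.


Step 1: Compute log-barrier.
ln values: [1.0647, 1.6487, 1.3635, 2.0149, 0.6366]
phi = -(1.0647 + 1.6487 + 1.3635 + 2.0149 + 0.6366) = -6.7284
Step 2: Compute augmented objective.
t*f(x) = 5.13*19.19 = 98.4447
Total = 98.4447 - 6.7284 = 91.7163


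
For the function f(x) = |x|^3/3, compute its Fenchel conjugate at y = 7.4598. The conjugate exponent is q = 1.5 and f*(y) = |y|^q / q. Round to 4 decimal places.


The conjugate exponent q satisfies 1/p + 1/q = 1.
p = 3, so q = 3/(3 - 1) = 1.5
|y|^q = 7.4598^1.5 = 20.3747
f*(7.4598) = 20.3747 / 1.5 = 13.5831


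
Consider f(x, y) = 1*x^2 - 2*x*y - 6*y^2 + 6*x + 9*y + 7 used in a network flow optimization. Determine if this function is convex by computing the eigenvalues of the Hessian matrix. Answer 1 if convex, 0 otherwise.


The Hessian of f(x,y) = 1*x^2 - 2*x*y - 6*y^2 + 6*x + 9*y + 7 is:
H = [[2, -2], [-2, -12]]
Trace = 2 - 12 = -10
Determinant = 2*-12 - (-2)^2 = -28
Discriminant = (-10)^2 - 4*-28 = 212.0
Eigenvalues: lambda_1 = -12.2801, lambda_2 = 2.2801
The function is not convex.

0


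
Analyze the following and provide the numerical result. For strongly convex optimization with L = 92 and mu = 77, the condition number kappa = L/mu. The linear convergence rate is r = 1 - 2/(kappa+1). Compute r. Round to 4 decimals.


Step 1: Compute the condition number.
kappa = L/mu = 92/77 = 1.1948
Step 2: Compute the convergence rate.
r = 1 - 2/(kappa + 1) = 1 - 2*mu/(L + mu) = (L - mu)/(L + mu) = 15/169 = 0.0888
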